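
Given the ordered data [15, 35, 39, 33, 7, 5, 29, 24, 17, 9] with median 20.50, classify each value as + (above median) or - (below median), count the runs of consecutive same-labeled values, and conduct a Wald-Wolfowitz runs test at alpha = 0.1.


Step 1: Compute median = 20.50; label A = above, B = below.
Labels in order: BAAABBAABB  (n_A = 5, n_B = 5)
Step 2: Count runs R = 5.
Step 3: Under H0 (random ordering), E[R] = 2*n_A*n_B/(n_A+n_B) + 1 = 2*5*5/10 + 1 = 6.0000.
        Var[R] = 2*n_A*n_B*(2*n_A*n_B - n_A - n_B) / ((n_A+n_B)^2 * (n_A+n_B-1)) = 2000/900 = 2.2222.
        SD[R] = 1.4907.
Step 4: Continuity-corrected z = (R + 0.5 - E[R]) / SD[R] = (5 + 0.5 - 6.0000) / 1.4907 = -0.3354.
Step 5: Two-sided p-value via normal approximation = 2*(1 - Phi(|z|)) = 0.737316.
Step 6: alpha = 0.1. fail to reject H0.

R = 5, z = -0.3354, p = 0.737316, fail to reject H0.


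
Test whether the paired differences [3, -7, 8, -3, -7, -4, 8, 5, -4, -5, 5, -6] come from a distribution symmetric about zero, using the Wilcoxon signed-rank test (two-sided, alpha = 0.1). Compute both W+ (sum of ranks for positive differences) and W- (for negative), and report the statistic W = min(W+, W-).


Step 1: Drop any zero differences (none here) and take |d_i|.
|d| = [3, 7, 8, 3, 7, 4, 8, 5, 4, 5, 5, 6]
Step 2: Midrank |d_i| (ties get averaged ranks).
ranks: |3|->1.5, |7|->9.5, |8|->11.5, |3|->1.5, |7|->9.5, |4|->3.5, |8|->11.5, |5|->6, |4|->3.5, |5|->6, |5|->6, |6|->8
Step 3: Attach original signs; sum ranks with positive sign and with negative sign.
W+ = 1.5 + 11.5 + 11.5 + 6 + 6 = 36.5
W- = 9.5 + 1.5 + 9.5 + 3.5 + 3.5 + 6 + 8 = 41.5
(Check: W+ + W- = 78 should equal n(n+1)/2 = 78.)
Step 4: Test statistic W = min(W+, W-) = 36.5.
Step 5: Ties in |d|, so use the tie-corrected normal approximation.
        E[W] = n(n+1)/4 = 12*13/4 = 39.
        Tie groups: |d|=3 (t=2), |d|=4 (t=2), |d|=5 (t=3), |d|=7 (t=2), |d|=8 (t=2); sum(t^3 - t) = 48.
        Var[W] = n(n+1)(2n+1)/24 - sum(t^3-t)/48 = 3900/24 - 48/48 = 161.5.
        z = (W - E[W]) / sqrt(Var[W]) = (36.5 - 39) / 12.7083 = -0.1967.
        Two-sided p = 2*Phi(z) = 0.844045.
Step 6: alpha = 0.1. fail to reject H0.

W+ = 36.5, W- = 41.5, W = min = 36.5, p = 0.844045, fail to reject H0.


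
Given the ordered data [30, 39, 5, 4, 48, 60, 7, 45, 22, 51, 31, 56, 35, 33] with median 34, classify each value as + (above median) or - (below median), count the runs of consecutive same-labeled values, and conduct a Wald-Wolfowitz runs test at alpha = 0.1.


Step 1: Compute median = 34; label A = above, B = below.
Labels in order: BABBAABABABAAB  (n_A = 7, n_B = 7)
Step 2: Count runs R = 11.
Step 3: Under H0 (random ordering), E[R] = 2*n_A*n_B/(n_A+n_B) + 1 = 2*7*7/14 + 1 = 8.0000.
        Var[R] = 2*n_A*n_B*(2*n_A*n_B - n_A - n_B) / ((n_A+n_B)^2 * (n_A+n_B-1)) = 8232/2548 = 3.2308.
        SD[R] = 1.7974.
Step 4: Continuity-corrected z = (R - 0.5 - E[R]) / SD[R] = (11 - 0.5 - 8.0000) / 1.7974 = 1.3909.
Step 5: Two-sided p-value via normal approximation = 2*(1 - Phi(|z|)) = 0.164264.
Step 6: alpha = 0.1. fail to reject H0.

R = 11, z = 1.3909, p = 0.164264, fail to reject H0.


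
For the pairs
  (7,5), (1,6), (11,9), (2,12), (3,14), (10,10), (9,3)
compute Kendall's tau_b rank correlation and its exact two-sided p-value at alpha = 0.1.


Step 1: Enumerate the 21 unordered pairs (i,j) with i<j and classify each by sign(x_j-x_i) * sign(y_j-y_i).
  (1,2):dx=-6,dy=+1->D; (1,3):dx=+4,dy=+4->C; (1,4):dx=-5,dy=+7->D; (1,5):dx=-4,dy=+9->D
  (1,6):dx=+3,dy=+5->C; (1,7):dx=+2,dy=-2->D; (2,3):dx=+10,dy=+3->C; (2,4):dx=+1,dy=+6->C
  (2,5):dx=+2,dy=+8->C; (2,6):dx=+9,dy=+4->C; (2,7):dx=+8,dy=-3->D; (3,4):dx=-9,dy=+3->D
  (3,5):dx=-8,dy=+5->D; (3,6):dx=-1,dy=+1->D; (3,7):dx=-2,dy=-6->C; (4,5):dx=+1,dy=+2->C
  (4,6):dx=+8,dy=-2->D; (4,7):dx=+7,dy=-9->D; (5,6):dx=+7,dy=-4->D; (5,7):dx=+6,dy=-11->D
  (6,7):dx=-1,dy=-7->C
Step 2: C = 9, D = 12, total pairs = 21.
Step 3: tau = (C - D)/(n(n-1)/2) = (9 - 12)/21 = -0.142857.
Step 4: Exact two-sided p-value (enumerate n! = 5040 permutations of y under H0): p = 0.772619.
Step 5: alpha = 0.1. fail to reject H0.

tau_b = -0.1429 (C=9, D=12), p = 0.772619, fail to reject H0.


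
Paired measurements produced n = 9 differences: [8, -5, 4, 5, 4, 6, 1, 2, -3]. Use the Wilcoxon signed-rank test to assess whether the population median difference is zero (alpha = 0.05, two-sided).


Step 1: Drop any zero differences (none here) and take |d_i|.
|d| = [8, 5, 4, 5, 4, 6, 1, 2, 3]
Step 2: Midrank |d_i| (ties get averaged ranks).
ranks: |8|->9, |5|->6.5, |4|->4.5, |5|->6.5, |4|->4.5, |6|->8, |1|->1, |2|->2, |3|->3
Step 3: Attach original signs; sum ranks with positive sign and with negative sign.
W+ = 9 + 4.5 + 6.5 + 4.5 + 8 + 1 + 2 = 35.5
W- = 6.5 + 3 = 9.5
(Check: W+ + W- = 45 should equal n(n+1)/2 = 45.)
Step 4: Test statistic W = min(W+, W-) = 9.5.
Step 5: Ties in |d|, so use the tie-corrected normal approximation.
        E[W] = n(n+1)/4 = 9*10/4 = 22.5.
        Tie groups: |d|=4 (t=2), |d|=5 (t=2); sum(t^3 - t) = 12.
        Var[W] = n(n+1)(2n+1)/24 - sum(t^3-t)/48 = 1710/24 - 12/48 = 71.
        z = (W - E[W]) / sqrt(Var[W]) = (9.5 - 22.5) / 8.4261 = -1.5428.
        Two-sided p = 2*Phi(z) = 0.122875.
Step 6: alpha = 0.05. fail to reject H0.

W+ = 35.5, W- = 9.5, W = min = 9.5, p = 0.122875, fail to reject H0.


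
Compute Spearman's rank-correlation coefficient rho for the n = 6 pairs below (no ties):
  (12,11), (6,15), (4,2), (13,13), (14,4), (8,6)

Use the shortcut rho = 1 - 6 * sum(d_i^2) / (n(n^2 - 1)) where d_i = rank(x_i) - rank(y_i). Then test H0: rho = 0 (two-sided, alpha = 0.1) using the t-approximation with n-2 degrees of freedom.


Step 1: Rank x and y separately (midranks; no ties here).
rank(x): 12->4, 6->2, 4->1, 13->5, 14->6, 8->3
rank(y): 11->4, 15->6, 2->1, 13->5, 4->2, 6->3
Step 2: d_i = R_x(i) - R_y(i); compute d_i^2.
  (4-4)^2=0, (2-6)^2=16, (1-1)^2=0, (5-5)^2=0, (6-2)^2=16, (3-3)^2=0
sum(d^2) = 32.
Step 3: rho = 1 - 6*32 / (6*(6^2 - 1)) = 1 - 192/210 = 0.085714.
Step 4: Under H0, t = rho * sqrt((n-2)/(1-rho^2)) = 0.1721 ~ t(4).
Step 5: Two-sided p-value from the t-distribution with 4 df = 0.871743.
Step 6: alpha = 0.1. fail to reject H0.

rho = 0.0857, p = 0.871743, fail to reject H0 at alpha = 0.1.


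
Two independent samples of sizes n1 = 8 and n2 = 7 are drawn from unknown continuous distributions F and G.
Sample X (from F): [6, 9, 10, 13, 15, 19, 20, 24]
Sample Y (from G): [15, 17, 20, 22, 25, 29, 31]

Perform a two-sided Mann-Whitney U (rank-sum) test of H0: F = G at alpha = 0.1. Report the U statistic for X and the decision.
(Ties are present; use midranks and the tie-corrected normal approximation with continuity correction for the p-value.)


Step 1: Combine and sort all 15 observations; assign midranks.
sorted (value, group): (6,X), (9,X), (10,X), (13,X), (15,X), (15,Y), (17,Y), (19,X), (20,X), (20,Y), (22,Y), (24,X), (25,Y), (29,Y), (31,Y)
ranks: 6->1, 9->2, 10->3, 13->4, 15->5.5, 15->5.5, 17->7, 19->8, 20->9.5, 20->9.5, 22->11, 24->12, 25->13, 29->14, 31->15
Step 2: Rank sum for X: R1 = 1 + 2 + 3 + 4 + 5.5 + 8 + 9.5 + 12 = 45.
Step 3: U_X = R1 - n1(n1+1)/2 = 45 - 8*9/2 = 45 - 36 = 9.
       U_Y = n1*n2 - U_X = 56 - 9 = 47.
Step 4: Ties are present, so use the tie-corrected normal approximation (with continuity correction) for the p-value.
Step 5: p-value = 0.031969; compare to alpha = 0.1. reject H0.

U_X = 9, p = 0.031969, reject H0 at alpha = 0.1.


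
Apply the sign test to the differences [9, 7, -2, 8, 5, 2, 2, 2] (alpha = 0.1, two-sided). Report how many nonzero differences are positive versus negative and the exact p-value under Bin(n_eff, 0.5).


Step 1: Discard zero differences. Original n = 8; n_eff = number of nonzero differences = 8.
Nonzero differences (with sign): +9, +7, -2, +8, +5, +2, +2, +2
Step 2: Count signs: positive = 7, negative = 1.
Step 3: Under H0: P(positive) = 0.5, so the number of positives S ~ Bin(8, 0.5).
Step 4: Two-sided exact p-value = sum of Bin(8,0.5) probabilities at or below the observed probability = 0.070312.
Step 5: alpha = 0.1. reject H0.

n_eff = 8, pos = 7, neg = 1, p = 0.070312, reject H0.


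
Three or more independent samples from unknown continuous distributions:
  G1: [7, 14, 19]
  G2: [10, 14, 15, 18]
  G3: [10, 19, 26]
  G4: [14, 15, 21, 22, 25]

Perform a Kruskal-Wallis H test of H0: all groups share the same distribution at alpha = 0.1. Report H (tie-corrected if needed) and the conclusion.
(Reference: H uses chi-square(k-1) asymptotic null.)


Step 1: Combine all N = 15 observations and assign midranks.
sorted (value, group, rank): (7,G1,1), (10,G2,2.5), (10,G3,2.5), (14,G1,5), (14,G2,5), (14,G4,5), (15,G2,7.5), (15,G4,7.5), (18,G2,9), (19,G1,10.5), (19,G3,10.5), (21,G4,12), (22,G4,13), (25,G4,14), (26,G3,15)
Step 2: Sum ranks within each group.
R_1 = 16.5 (n_1 = 3)
R_2 = 24 (n_2 = 4)
R_3 = 28 (n_3 = 3)
R_4 = 51.5 (n_4 = 5)
Step 3: H = 12/(N(N+1)) * sum(R_i^2/n_i) - 3(N+1)
     = 12/(15*16) * (16.5^2/3 + 24^2/4 + 28^2/3 + 51.5^2/5) - 3*16
     = 0.050000 * 1026.53 - 48
     = 3.326667.
Step 4: Ties present; correction factor C = 1 - 42/(15^3 - 15) = 0.987500. Corrected H = 3.326667 / 0.987500 = 3.368776.
Step 5: Under H0, H ~ chi^2(3); p-value = 0.338184.
Step 6: alpha = 0.1. fail to reject H0.

H = 3.3688, df = 3, p = 0.338184, fail to reject H0.


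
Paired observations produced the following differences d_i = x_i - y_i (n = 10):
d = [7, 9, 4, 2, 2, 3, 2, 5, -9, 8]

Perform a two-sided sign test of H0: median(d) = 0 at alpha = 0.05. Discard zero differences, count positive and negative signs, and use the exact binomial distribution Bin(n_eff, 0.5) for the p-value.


Step 1: Discard zero differences. Original n = 10; n_eff = number of nonzero differences = 10.
Nonzero differences (with sign): +7, +9, +4, +2, +2, +3, +2, +5, -9, +8
Step 2: Count signs: positive = 9, negative = 1.
Step 3: Under H0: P(positive) = 0.5, so the number of positives S ~ Bin(10, 0.5).
Step 4: Two-sided exact p-value = sum of Bin(10,0.5) probabilities at or below the observed probability = 0.021484.
Step 5: alpha = 0.05. reject H0.

n_eff = 10, pos = 9, neg = 1, p = 0.021484, reject H0.


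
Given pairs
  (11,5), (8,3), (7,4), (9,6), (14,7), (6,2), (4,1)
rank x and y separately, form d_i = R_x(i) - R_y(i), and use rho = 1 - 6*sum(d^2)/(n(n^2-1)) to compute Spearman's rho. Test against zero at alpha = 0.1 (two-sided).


Step 1: Rank x and y separately (midranks; no ties here).
rank(x): 11->6, 8->4, 7->3, 9->5, 14->7, 6->2, 4->1
rank(y): 5->5, 3->3, 4->4, 6->6, 7->7, 2->2, 1->1
Step 2: d_i = R_x(i) - R_y(i); compute d_i^2.
  (6-5)^2=1, (4-3)^2=1, (3-4)^2=1, (5-6)^2=1, (7-7)^2=0, (2-2)^2=0, (1-1)^2=0
sum(d^2) = 4.
Step 3: rho = 1 - 6*4 / (7*(7^2 - 1)) = 1 - 24/336 = 0.928571.
Step 4: Under H0, t = rho * sqrt((n-2)/(1-rho^2)) = 5.5943 ~ t(5).
Step 5: Two-sided p-value from the t-distribution with 5 df = 0.002519.
Step 6: alpha = 0.1. reject H0.

rho = 0.9286, p = 0.002519, reject H0 at alpha = 0.1.


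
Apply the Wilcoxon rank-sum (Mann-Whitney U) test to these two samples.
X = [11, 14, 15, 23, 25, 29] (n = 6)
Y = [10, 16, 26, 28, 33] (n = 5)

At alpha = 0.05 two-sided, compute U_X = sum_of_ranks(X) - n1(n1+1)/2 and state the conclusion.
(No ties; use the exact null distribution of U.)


Step 1: Combine and sort all 11 observations; assign midranks.
sorted (value, group): (10,Y), (11,X), (14,X), (15,X), (16,Y), (23,X), (25,X), (26,Y), (28,Y), (29,X), (33,Y)
ranks: 10->1, 11->2, 14->3, 15->4, 16->5, 23->6, 25->7, 26->8, 28->9, 29->10, 33->11
Step 2: Rank sum for X: R1 = 2 + 3 + 4 + 6 + 7 + 10 = 32.
Step 3: U_X = R1 - n1(n1+1)/2 = 32 - 6*7/2 = 32 - 21 = 11.
       U_Y = n1*n2 - U_X = 30 - 11 = 19.
Step 4: No ties, so the exact null distribution of U (based on enumerating the C(11,6) = 462 equally likely rank assignments) gives the two-sided p-value.
Step 5: p-value = 0.536797; compare to alpha = 0.05. fail to reject H0.

U_X = 11, p = 0.536797, fail to reject H0 at alpha = 0.05.


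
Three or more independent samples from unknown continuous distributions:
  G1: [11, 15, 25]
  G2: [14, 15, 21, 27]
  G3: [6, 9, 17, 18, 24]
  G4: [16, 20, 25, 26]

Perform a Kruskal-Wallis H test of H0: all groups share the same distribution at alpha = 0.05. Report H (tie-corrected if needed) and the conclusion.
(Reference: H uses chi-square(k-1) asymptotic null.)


Step 1: Combine all N = 16 observations and assign midranks.
sorted (value, group, rank): (6,G3,1), (9,G3,2), (11,G1,3), (14,G2,4), (15,G1,5.5), (15,G2,5.5), (16,G4,7), (17,G3,8), (18,G3,9), (20,G4,10), (21,G2,11), (24,G3,12), (25,G1,13.5), (25,G4,13.5), (26,G4,15), (27,G2,16)
Step 2: Sum ranks within each group.
R_1 = 22 (n_1 = 3)
R_2 = 36.5 (n_2 = 4)
R_3 = 32 (n_3 = 5)
R_4 = 45.5 (n_4 = 4)
Step 3: H = 12/(N(N+1)) * sum(R_i^2/n_i) - 3(N+1)
     = 12/(16*17) * (22^2/3 + 36.5^2/4 + 32^2/5 + 45.5^2/4) - 3*17
     = 0.044118 * 1216.76 - 51
     = 2.680515.
Step 4: Ties present; correction factor C = 1 - 12/(16^3 - 16) = 0.997059. Corrected H = 2.680515 / 0.997059 = 2.688422.
Step 5: Under H0, H ~ chi^2(3); p-value = 0.442198.
Step 6: alpha = 0.05. fail to reject H0.

H = 2.6884, df = 3, p = 0.442198, fail to reject H0.


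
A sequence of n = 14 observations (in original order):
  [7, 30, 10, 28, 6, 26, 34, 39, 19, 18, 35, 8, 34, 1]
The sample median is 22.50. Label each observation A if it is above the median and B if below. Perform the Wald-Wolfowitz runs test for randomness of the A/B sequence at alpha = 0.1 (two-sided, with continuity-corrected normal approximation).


Step 1: Compute median = 22.50; label A = above, B = below.
Labels in order: BABABAAABBABAB  (n_A = 7, n_B = 7)
Step 2: Count runs R = 11.
Step 3: Under H0 (random ordering), E[R] = 2*n_A*n_B/(n_A+n_B) + 1 = 2*7*7/14 + 1 = 8.0000.
        Var[R] = 2*n_A*n_B*(2*n_A*n_B - n_A - n_B) / ((n_A+n_B)^2 * (n_A+n_B-1)) = 8232/2548 = 3.2308.
        SD[R] = 1.7974.
Step 4: Continuity-corrected z = (R - 0.5 - E[R]) / SD[R] = (11 - 0.5 - 8.0000) / 1.7974 = 1.3909.
Step 5: Two-sided p-value via normal approximation = 2*(1 - Phi(|z|)) = 0.164264.
Step 6: alpha = 0.1. fail to reject H0.

R = 11, z = 1.3909, p = 0.164264, fail to reject H0.


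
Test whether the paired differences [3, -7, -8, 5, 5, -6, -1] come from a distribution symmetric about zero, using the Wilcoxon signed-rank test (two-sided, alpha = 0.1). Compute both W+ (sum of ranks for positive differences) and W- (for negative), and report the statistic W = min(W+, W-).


Step 1: Drop any zero differences (none here) and take |d_i|.
|d| = [3, 7, 8, 5, 5, 6, 1]
Step 2: Midrank |d_i| (ties get averaged ranks).
ranks: |3|->2, |7|->6, |8|->7, |5|->3.5, |5|->3.5, |6|->5, |1|->1
Step 3: Attach original signs; sum ranks with positive sign and with negative sign.
W+ = 2 + 3.5 + 3.5 = 9
W- = 6 + 7 + 5 + 1 = 19
(Check: W+ + W- = 28 should equal n(n+1)/2 = 28.)
Step 4: Test statistic W = min(W+, W-) = 9.
Step 5: Ties in |d|, so use the tie-corrected normal approximation.
        E[W] = n(n+1)/4 = 7*8/4 = 14.
        Tie groups: |d|=5 (t=2); sum(t^3 - t) = 6.
        Var[W] = n(n+1)(2n+1)/24 - sum(t^3-t)/48 = 840/24 - 6/48 = 34.875.
        z = (W - E[W]) / sqrt(Var[W]) = (9 - 14) / 5.9055 = -0.8467.
        Two-sided p = 2*Phi(z) = 0.397180.
Step 6: alpha = 0.1. fail to reject H0.

W+ = 9, W- = 19, W = min = 9, p = 0.397180, fail to reject H0.


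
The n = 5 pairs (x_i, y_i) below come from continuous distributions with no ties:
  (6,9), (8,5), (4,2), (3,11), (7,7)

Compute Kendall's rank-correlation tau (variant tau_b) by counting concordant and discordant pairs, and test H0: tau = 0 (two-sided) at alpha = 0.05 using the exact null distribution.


Step 1: Enumerate the 10 unordered pairs (i,j) with i<j and classify each by sign(x_j-x_i) * sign(y_j-y_i).
  (1,2):dx=+2,dy=-4->D; (1,3):dx=-2,dy=-7->C; (1,4):dx=-3,dy=+2->D; (1,5):dx=+1,dy=-2->D
  (2,3):dx=-4,dy=-3->C; (2,4):dx=-5,dy=+6->D; (2,5):dx=-1,dy=+2->D; (3,4):dx=-1,dy=+9->D
  (3,5):dx=+3,dy=+5->C; (4,5):dx=+4,dy=-4->D
Step 2: C = 3, D = 7, total pairs = 10.
Step 3: tau = (C - D)/(n(n-1)/2) = (3 - 7)/10 = -0.400000.
Step 4: Exact two-sided p-value (enumerate n! = 120 permutations of y under H0): p = 0.483333.
Step 5: alpha = 0.05. fail to reject H0.

tau_b = -0.4000 (C=3, D=7), p = 0.483333, fail to reject H0.


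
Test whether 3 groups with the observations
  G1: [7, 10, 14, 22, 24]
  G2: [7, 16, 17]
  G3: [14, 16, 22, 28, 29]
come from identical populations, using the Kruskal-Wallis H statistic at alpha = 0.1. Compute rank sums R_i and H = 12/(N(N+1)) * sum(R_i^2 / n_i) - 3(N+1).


Step 1: Combine all N = 13 observations and assign midranks.
sorted (value, group, rank): (7,G1,1.5), (7,G2,1.5), (10,G1,3), (14,G1,4.5), (14,G3,4.5), (16,G2,6.5), (16,G3,6.5), (17,G2,8), (22,G1,9.5), (22,G3,9.5), (24,G1,11), (28,G3,12), (29,G3,13)
Step 2: Sum ranks within each group.
R_1 = 29.5 (n_1 = 5)
R_2 = 16 (n_2 = 3)
R_3 = 45.5 (n_3 = 5)
Step 3: H = 12/(N(N+1)) * sum(R_i^2/n_i) - 3(N+1)
     = 12/(13*14) * (29.5^2/5 + 16^2/3 + 45.5^2/5) - 3*14
     = 0.065934 * 673.433 - 42
     = 2.402198.
Step 4: Ties present; correction factor C = 1 - 24/(13^3 - 13) = 0.989011. Corrected H = 2.402198 / 0.989011 = 2.428889.
Step 5: Under H0, H ~ chi^2(2); p-value = 0.296875.
Step 6: alpha = 0.1. fail to reject H0.

H = 2.4289, df = 2, p = 0.296875, fail to reject H0.


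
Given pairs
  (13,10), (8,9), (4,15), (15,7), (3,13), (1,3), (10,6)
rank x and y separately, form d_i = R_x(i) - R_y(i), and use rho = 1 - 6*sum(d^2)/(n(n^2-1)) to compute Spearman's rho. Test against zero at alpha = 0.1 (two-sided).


Step 1: Rank x and y separately (midranks; no ties here).
rank(x): 13->6, 8->4, 4->3, 15->7, 3->2, 1->1, 10->5
rank(y): 10->5, 9->4, 15->7, 7->3, 13->6, 3->1, 6->2
Step 2: d_i = R_x(i) - R_y(i); compute d_i^2.
  (6-5)^2=1, (4-4)^2=0, (3-7)^2=16, (7-3)^2=16, (2-6)^2=16, (1-1)^2=0, (5-2)^2=9
sum(d^2) = 58.
Step 3: rho = 1 - 6*58 / (7*(7^2 - 1)) = 1 - 348/336 = -0.035714.
Step 4: Under H0, t = rho * sqrt((n-2)/(1-rho^2)) = -0.0799 ~ t(5).
Step 5: Two-sided p-value from the t-distribution with 5 df = 0.939408.
Step 6: alpha = 0.1. fail to reject H0.

rho = -0.0357, p = 0.939408, fail to reject H0 at alpha = 0.1.


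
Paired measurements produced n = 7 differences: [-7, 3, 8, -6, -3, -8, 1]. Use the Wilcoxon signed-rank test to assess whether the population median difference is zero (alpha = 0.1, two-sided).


Step 1: Drop any zero differences (none here) and take |d_i|.
|d| = [7, 3, 8, 6, 3, 8, 1]
Step 2: Midrank |d_i| (ties get averaged ranks).
ranks: |7|->5, |3|->2.5, |8|->6.5, |6|->4, |3|->2.5, |8|->6.5, |1|->1
Step 3: Attach original signs; sum ranks with positive sign and with negative sign.
W+ = 2.5 + 6.5 + 1 = 10
W- = 5 + 4 + 2.5 + 6.5 = 18
(Check: W+ + W- = 28 should equal n(n+1)/2 = 28.)
Step 4: Test statistic W = min(W+, W-) = 10.
Step 5: Ties in |d|, so use the tie-corrected normal approximation.
        E[W] = n(n+1)/4 = 7*8/4 = 14.
        Tie groups: |d|=3 (t=2), |d|=8 (t=2); sum(t^3 - t) = 12.
        Var[W] = n(n+1)(2n+1)/24 - sum(t^3-t)/48 = 840/24 - 12/48 = 34.75.
        z = (W - E[W]) / sqrt(Var[W]) = (10 - 14) / 5.8949 = -0.6786.
        Two-sided p = 2*Phi(z) = 0.497422.
Step 6: alpha = 0.1. fail to reject H0.

W+ = 10, W- = 18, W = min = 10, p = 0.497422, fail to reject H0.


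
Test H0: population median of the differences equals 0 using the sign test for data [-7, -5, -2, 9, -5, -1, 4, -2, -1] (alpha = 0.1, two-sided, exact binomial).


Step 1: Discard zero differences. Original n = 9; n_eff = number of nonzero differences = 9.
Nonzero differences (with sign): -7, -5, -2, +9, -5, -1, +4, -2, -1
Step 2: Count signs: positive = 2, negative = 7.
Step 3: Under H0: P(positive) = 0.5, so the number of positives S ~ Bin(9, 0.5).
Step 4: Two-sided exact p-value = sum of Bin(9,0.5) probabilities at or below the observed probability = 0.179688.
Step 5: alpha = 0.1. fail to reject H0.

n_eff = 9, pos = 2, neg = 7, p = 0.179688, fail to reject H0.


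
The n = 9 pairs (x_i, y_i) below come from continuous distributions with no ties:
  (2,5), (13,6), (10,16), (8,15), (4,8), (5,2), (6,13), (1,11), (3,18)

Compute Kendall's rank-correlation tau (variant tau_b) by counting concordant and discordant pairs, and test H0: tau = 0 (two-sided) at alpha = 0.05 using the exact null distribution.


Step 1: Enumerate the 36 unordered pairs (i,j) with i<j and classify each by sign(x_j-x_i) * sign(y_j-y_i).
  (1,2):dx=+11,dy=+1->C; (1,3):dx=+8,dy=+11->C; (1,4):dx=+6,dy=+10->C; (1,5):dx=+2,dy=+3->C
  (1,6):dx=+3,dy=-3->D; (1,7):dx=+4,dy=+8->C; (1,8):dx=-1,dy=+6->D; (1,9):dx=+1,dy=+13->C
  (2,3):dx=-3,dy=+10->D; (2,4):dx=-5,dy=+9->D; (2,5):dx=-9,dy=+2->D; (2,6):dx=-8,dy=-4->C
  (2,7):dx=-7,dy=+7->D; (2,8):dx=-12,dy=+5->D; (2,9):dx=-10,dy=+12->D; (3,4):dx=-2,dy=-1->C
  (3,5):dx=-6,dy=-8->C; (3,6):dx=-5,dy=-14->C; (3,7):dx=-4,dy=-3->C; (3,8):dx=-9,dy=-5->C
  (3,9):dx=-7,dy=+2->D; (4,5):dx=-4,dy=-7->C; (4,6):dx=-3,dy=-13->C; (4,7):dx=-2,dy=-2->C
  (4,8):dx=-7,dy=-4->C; (4,9):dx=-5,dy=+3->D; (5,6):dx=+1,dy=-6->D; (5,7):dx=+2,dy=+5->C
  (5,8):dx=-3,dy=+3->D; (5,9):dx=-1,dy=+10->D; (6,7):dx=+1,dy=+11->C; (6,8):dx=-4,dy=+9->D
  (6,9):dx=-2,dy=+16->D; (7,8):dx=-5,dy=-2->C; (7,9):dx=-3,dy=+5->D; (8,9):dx=+2,dy=+7->C
Step 2: C = 20, D = 16, total pairs = 36.
Step 3: tau = (C - D)/(n(n-1)/2) = (20 - 16)/36 = 0.111111.
Step 4: Exact two-sided p-value (enumerate n! = 362880 permutations of y under H0): p = 0.761414.
Step 5: alpha = 0.05. fail to reject H0.

tau_b = 0.1111 (C=20, D=16), p = 0.761414, fail to reject H0.


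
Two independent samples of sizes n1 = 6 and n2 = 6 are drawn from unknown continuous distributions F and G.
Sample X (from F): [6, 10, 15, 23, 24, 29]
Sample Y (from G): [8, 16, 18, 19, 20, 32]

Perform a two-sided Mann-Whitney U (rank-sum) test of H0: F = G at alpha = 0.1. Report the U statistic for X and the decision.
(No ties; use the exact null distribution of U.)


Step 1: Combine and sort all 12 observations; assign midranks.
sorted (value, group): (6,X), (8,Y), (10,X), (15,X), (16,Y), (18,Y), (19,Y), (20,Y), (23,X), (24,X), (29,X), (32,Y)
ranks: 6->1, 8->2, 10->3, 15->4, 16->5, 18->6, 19->7, 20->8, 23->9, 24->10, 29->11, 32->12
Step 2: Rank sum for X: R1 = 1 + 3 + 4 + 9 + 10 + 11 = 38.
Step 3: U_X = R1 - n1(n1+1)/2 = 38 - 6*7/2 = 38 - 21 = 17.
       U_Y = n1*n2 - U_X = 36 - 17 = 19.
Step 4: No ties, so the exact null distribution of U (based on enumerating the C(12,6) = 924 equally likely rank assignments) gives the two-sided p-value.
Step 5: p-value = 0.937229; compare to alpha = 0.1. fail to reject H0.

U_X = 17, p = 0.937229, fail to reject H0 at alpha = 0.1.


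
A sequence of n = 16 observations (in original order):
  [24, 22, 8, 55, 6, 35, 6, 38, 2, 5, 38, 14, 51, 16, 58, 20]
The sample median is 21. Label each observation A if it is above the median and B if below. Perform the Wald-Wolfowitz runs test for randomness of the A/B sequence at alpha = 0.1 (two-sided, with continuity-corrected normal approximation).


Step 1: Compute median = 21; label A = above, B = below.
Labels in order: AABABABABBABABAB  (n_A = 8, n_B = 8)
Step 2: Count runs R = 14.
Step 3: Under H0 (random ordering), E[R] = 2*n_A*n_B/(n_A+n_B) + 1 = 2*8*8/16 + 1 = 9.0000.
        Var[R] = 2*n_A*n_B*(2*n_A*n_B - n_A - n_B) / ((n_A+n_B)^2 * (n_A+n_B-1)) = 14336/3840 = 3.7333.
        SD[R] = 1.9322.
Step 4: Continuity-corrected z = (R - 0.5 - E[R]) / SD[R] = (14 - 0.5 - 9.0000) / 1.9322 = 2.3290.
Step 5: Two-sided p-value via normal approximation = 2*(1 - Phi(|z|)) = 0.019861.
Step 6: alpha = 0.1. reject H0.

R = 14, z = 2.3290, p = 0.019861, reject H0.


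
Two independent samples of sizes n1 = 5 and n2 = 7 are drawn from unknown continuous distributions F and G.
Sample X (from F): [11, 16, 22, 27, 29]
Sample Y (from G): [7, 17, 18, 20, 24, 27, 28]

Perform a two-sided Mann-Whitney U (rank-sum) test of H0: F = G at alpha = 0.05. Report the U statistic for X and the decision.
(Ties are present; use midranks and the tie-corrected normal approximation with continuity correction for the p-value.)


Step 1: Combine and sort all 12 observations; assign midranks.
sorted (value, group): (7,Y), (11,X), (16,X), (17,Y), (18,Y), (20,Y), (22,X), (24,Y), (27,X), (27,Y), (28,Y), (29,X)
ranks: 7->1, 11->2, 16->3, 17->4, 18->5, 20->6, 22->7, 24->8, 27->9.5, 27->9.5, 28->11, 29->12
Step 2: Rank sum for X: R1 = 2 + 3 + 7 + 9.5 + 12 = 33.5.
Step 3: U_X = R1 - n1(n1+1)/2 = 33.5 - 5*6/2 = 33.5 - 15 = 18.5.
       U_Y = n1*n2 - U_X = 35 - 18.5 = 16.5.
Step 4: Ties are present, so use the tie-corrected normal approximation (with continuity correction) for the p-value.
Step 5: p-value = 0.935170; compare to alpha = 0.05. fail to reject H0.

U_X = 18.5, p = 0.935170, fail to reject H0 at alpha = 0.05.


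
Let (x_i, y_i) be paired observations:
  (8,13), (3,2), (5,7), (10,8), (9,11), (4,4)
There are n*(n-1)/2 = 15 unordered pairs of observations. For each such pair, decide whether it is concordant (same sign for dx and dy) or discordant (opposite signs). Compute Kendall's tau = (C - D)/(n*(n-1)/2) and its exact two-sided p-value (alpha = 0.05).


Step 1: Enumerate the 15 unordered pairs (i,j) with i<j and classify each by sign(x_j-x_i) * sign(y_j-y_i).
  (1,2):dx=-5,dy=-11->C; (1,3):dx=-3,dy=-6->C; (1,4):dx=+2,dy=-5->D; (1,5):dx=+1,dy=-2->D
  (1,6):dx=-4,dy=-9->C; (2,3):dx=+2,dy=+5->C; (2,4):dx=+7,dy=+6->C; (2,5):dx=+6,dy=+9->C
  (2,6):dx=+1,dy=+2->C; (3,4):dx=+5,dy=+1->C; (3,5):dx=+4,dy=+4->C; (3,6):dx=-1,dy=-3->C
  (4,5):dx=-1,dy=+3->D; (4,6):dx=-6,dy=-4->C; (5,6):dx=-5,dy=-7->C
Step 2: C = 12, D = 3, total pairs = 15.
Step 3: tau = (C - D)/(n(n-1)/2) = (12 - 3)/15 = 0.600000.
Step 4: Exact two-sided p-value (enumerate n! = 720 permutations of y under H0): p = 0.136111.
Step 5: alpha = 0.05. fail to reject H0.

tau_b = 0.6000 (C=12, D=3), p = 0.136111, fail to reject H0.


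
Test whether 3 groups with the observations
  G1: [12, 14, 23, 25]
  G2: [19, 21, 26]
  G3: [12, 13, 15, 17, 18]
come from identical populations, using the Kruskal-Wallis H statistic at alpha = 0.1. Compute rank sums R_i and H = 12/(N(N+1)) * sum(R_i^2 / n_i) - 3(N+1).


Step 1: Combine all N = 12 observations and assign midranks.
sorted (value, group, rank): (12,G1,1.5), (12,G3,1.5), (13,G3,3), (14,G1,4), (15,G3,5), (17,G3,6), (18,G3,7), (19,G2,8), (21,G2,9), (23,G1,10), (25,G1,11), (26,G2,12)
Step 2: Sum ranks within each group.
R_1 = 26.5 (n_1 = 4)
R_2 = 29 (n_2 = 3)
R_3 = 22.5 (n_3 = 5)
Step 3: H = 12/(N(N+1)) * sum(R_i^2/n_i) - 3(N+1)
     = 12/(12*13) * (26.5^2/4 + 29^2/3 + 22.5^2/5) - 3*13
     = 0.076923 * 557.146 - 39
     = 3.857372.
Step 4: Ties present; correction factor C = 1 - 6/(12^3 - 12) = 0.996503. Corrected H = 3.857372 / 0.996503 = 3.870906.
Step 5: Under H0, H ~ chi^2(2); p-value = 0.144359.
Step 6: alpha = 0.1. fail to reject H0.

H = 3.8709, df = 2, p = 0.144359, fail to reject H0.


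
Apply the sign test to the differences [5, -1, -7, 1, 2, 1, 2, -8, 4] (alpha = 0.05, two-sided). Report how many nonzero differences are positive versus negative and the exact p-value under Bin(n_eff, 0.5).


Step 1: Discard zero differences. Original n = 9; n_eff = number of nonzero differences = 9.
Nonzero differences (with sign): +5, -1, -7, +1, +2, +1, +2, -8, +4
Step 2: Count signs: positive = 6, negative = 3.
Step 3: Under H0: P(positive) = 0.5, so the number of positives S ~ Bin(9, 0.5).
Step 4: Two-sided exact p-value = sum of Bin(9,0.5) probabilities at or below the observed probability = 0.507812.
Step 5: alpha = 0.05. fail to reject H0.

n_eff = 9, pos = 6, neg = 3, p = 0.507812, fail to reject H0.


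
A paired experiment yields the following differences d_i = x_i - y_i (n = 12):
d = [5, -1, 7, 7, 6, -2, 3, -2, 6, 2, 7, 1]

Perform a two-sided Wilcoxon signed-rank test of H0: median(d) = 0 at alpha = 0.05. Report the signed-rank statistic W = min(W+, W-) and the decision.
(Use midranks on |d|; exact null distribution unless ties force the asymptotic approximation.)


Step 1: Drop any zero differences (none here) and take |d_i|.
|d| = [5, 1, 7, 7, 6, 2, 3, 2, 6, 2, 7, 1]
Step 2: Midrank |d_i| (ties get averaged ranks).
ranks: |5|->7, |1|->1.5, |7|->11, |7|->11, |6|->8.5, |2|->4, |3|->6, |2|->4, |6|->8.5, |2|->4, |7|->11, |1|->1.5
Step 3: Attach original signs; sum ranks with positive sign and with negative sign.
W+ = 7 + 11 + 11 + 8.5 + 6 + 8.5 + 4 + 11 + 1.5 = 68.5
W- = 1.5 + 4 + 4 = 9.5
(Check: W+ + W- = 78 should equal n(n+1)/2 = 78.)
Step 4: Test statistic W = min(W+, W-) = 9.5.
Step 5: Ties in |d|, so use the tie-corrected normal approximation.
        E[W] = n(n+1)/4 = 12*13/4 = 39.
        Tie groups: |d|=1 (t=2), |d|=2 (t=3), |d|=6 (t=2), |d|=7 (t=3); sum(t^3 - t) = 60.
        Var[W] = n(n+1)(2n+1)/24 - sum(t^3-t)/48 = 3900/24 - 60/48 = 161.25.
        z = (W - E[W]) / sqrt(Var[W]) = (9.5 - 39) / 12.6984 = -2.3231.
        Two-sided p = 2*Phi(z) = 0.020173.
Step 6: alpha = 0.05. reject H0.

W+ = 68.5, W- = 9.5, W = min = 9.5, p = 0.020173, reject H0.


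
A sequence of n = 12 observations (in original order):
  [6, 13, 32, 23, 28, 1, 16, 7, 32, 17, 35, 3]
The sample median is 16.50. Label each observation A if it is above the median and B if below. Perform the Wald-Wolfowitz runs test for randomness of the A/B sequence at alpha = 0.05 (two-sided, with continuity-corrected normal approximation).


Step 1: Compute median = 16.50; label A = above, B = below.
Labels in order: BBAAABBBAAAB  (n_A = 6, n_B = 6)
Step 2: Count runs R = 5.
Step 3: Under H0 (random ordering), E[R] = 2*n_A*n_B/(n_A+n_B) + 1 = 2*6*6/12 + 1 = 7.0000.
        Var[R] = 2*n_A*n_B*(2*n_A*n_B - n_A - n_B) / ((n_A+n_B)^2 * (n_A+n_B-1)) = 4320/1584 = 2.7273.
        SD[R] = 1.6514.
Step 4: Continuity-corrected z = (R + 0.5 - E[R]) / SD[R] = (5 + 0.5 - 7.0000) / 1.6514 = -0.9083.
Step 5: Two-sided p-value via normal approximation = 2*(1 - Phi(|z|)) = 0.363722.
Step 6: alpha = 0.05. fail to reject H0.

R = 5, z = -0.9083, p = 0.363722, fail to reject H0.


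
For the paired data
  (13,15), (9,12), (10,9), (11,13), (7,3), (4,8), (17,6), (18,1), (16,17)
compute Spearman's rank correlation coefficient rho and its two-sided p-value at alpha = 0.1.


Step 1: Rank x and y separately (midranks; no ties here).
rank(x): 13->6, 9->3, 10->4, 11->5, 7->2, 4->1, 17->8, 18->9, 16->7
rank(y): 15->8, 12->6, 9->5, 13->7, 3->2, 8->4, 6->3, 1->1, 17->9
Step 2: d_i = R_x(i) - R_y(i); compute d_i^2.
  (6-8)^2=4, (3-6)^2=9, (4-5)^2=1, (5-7)^2=4, (2-2)^2=0, (1-4)^2=9, (8-3)^2=25, (9-1)^2=64, (7-9)^2=4
sum(d^2) = 120.
Step 3: rho = 1 - 6*120 / (9*(9^2 - 1)) = 1 - 720/720 = 0.000000.
Step 4: Under H0, t = rho * sqrt((n-2)/(1-rho^2)) = 0.0000 ~ t(7).
Step 5: Two-sided p-value from the t-distribution with 7 df = 1.000000.
Step 6: alpha = 0.1. fail to reject H0.

rho = 0.0000, p = 1.000000, fail to reject H0 at alpha = 0.1.


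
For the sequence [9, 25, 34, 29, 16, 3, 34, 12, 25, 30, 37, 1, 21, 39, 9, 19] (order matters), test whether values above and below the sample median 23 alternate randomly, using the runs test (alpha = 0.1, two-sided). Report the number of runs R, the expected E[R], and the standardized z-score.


Step 1: Compute median = 23; label A = above, B = below.
Labels in order: BAAABBABAAABBABB  (n_A = 8, n_B = 8)
Step 2: Count runs R = 9.
Step 3: Under H0 (random ordering), E[R] = 2*n_A*n_B/(n_A+n_B) + 1 = 2*8*8/16 + 1 = 9.0000.
        Var[R] = 2*n_A*n_B*(2*n_A*n_B - n_A - n_B) / ((n_A+n_B)^2 * (n_A+n_B-1)) = 14336/3840 = 3.7333.
        SD[R] = 1.9322.
Step 4: R = E[R], so z = 0 with no continuity correction.
Step 5: Two-sided p-value via normal approximation = 2*(1 - Phi(|z|)) = 1.000000.
Step 6: alpha = 0.1. fail to reject H0.

R = 9, z = 0.0000, p = 1.000000, fail to reject H0.


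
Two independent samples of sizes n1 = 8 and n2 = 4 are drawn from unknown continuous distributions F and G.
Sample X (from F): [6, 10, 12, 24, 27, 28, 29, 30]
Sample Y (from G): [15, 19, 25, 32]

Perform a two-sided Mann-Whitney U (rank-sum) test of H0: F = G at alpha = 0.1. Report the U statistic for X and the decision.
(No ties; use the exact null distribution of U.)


Step 1: Combine and sort all 12 observations; assign midranks.
sorted (value, group): (6,X), (10,X), (12,X), (15,Y), (19,Y), (24,X), (25,Y), (27,X), (28,X), (29,X), (30,X), (32,Y)
ranks: 6->1, 10->2, 12->3, 15->4, 19->5, 24->6, 25->7, 27->8, 28->9, 29->10, 30->11, 32->12
Step 2: Rank sum for X: R1 = 1 + 2 + 3 + 6 + 8 + 9 + 10 + 11 = 50.
Step 3: U_X = R1 - n1(n1+1)/2 = 50 - 8*9/2 = 50 - 36 = 14.
       U_Y = n1*n2 - U_X = 32 - 14 = 18.
Step 4: No ties, so the exact null distribution of U (based on enumerating the C(12,8) = 495 equally likely rank assignments) gives the two-sided p-value.
Step 5: p-value = 0.808081; compare to alpha = 0.1. fail to reject H0.

U_X = 14, p = 0.808081, fail to reject H0 at alpha = 0.1.


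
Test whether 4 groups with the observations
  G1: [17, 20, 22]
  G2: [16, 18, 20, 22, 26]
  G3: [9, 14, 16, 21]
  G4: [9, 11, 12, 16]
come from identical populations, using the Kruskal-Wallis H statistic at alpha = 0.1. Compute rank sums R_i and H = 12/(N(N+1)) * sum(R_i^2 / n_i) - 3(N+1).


Step 1: Combine all N = 16 observations and assign midranks.
sorted (value, group, rank): (9,G3,1.5), (9,G4,1.5), (11,G4,3), (12,G4,4), (14,G3,5), (16,G2,7), (16,G3,7), (16,G4,7), (17,G1,9), (18,G2,10), (20,G1,11.5), (20,G2,11.5), (21,G3,13), (22,G1,14.5), (22,G2,14.5), (26,G2,16)
Step 2: Sum ranks within each group.
R_1 = 35 (n_1 = 3)
R_2 = 59 (n_2 = 5)
R_3 = 26.5 (n_3 = 4)
R_4 = 15.5 (n_4 = 4)
Step 3: H = 12/(N(N+1)) * sum(R_i^2/n_i) - 3(N+1)
     = 12/(16*17) * (35^2/3 + 59^2/5 + 26.5^2/4 + 15.5^2/4) - 3*17
     = 0.044118 * 1340.16 - 51
     = 8.124632.
Step 4: Ties present; correction factor C = 1 - 42/(16^3 - 16) = 0.989706. Corrected H = 8.124632 / 0.989706 = 8.209138.
Step 5: Under H0, H ~ chi^2(3); p-value = 0.041882.
Step 6: alpha = 0.1. reject H0.

H = 8.2091, df = 3, p = 0.041882, reject H0.


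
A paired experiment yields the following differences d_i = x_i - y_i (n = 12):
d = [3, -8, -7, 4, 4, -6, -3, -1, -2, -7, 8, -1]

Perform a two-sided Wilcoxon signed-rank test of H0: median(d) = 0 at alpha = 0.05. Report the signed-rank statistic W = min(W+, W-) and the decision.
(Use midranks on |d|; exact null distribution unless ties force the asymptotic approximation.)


Step 1: Drop any zero differences (none here) and take |d_i|.
|d| = [3, 8, 7, 4, 4, 6, 3, 1, 2, 7, 8, 1]
Step 2: Midrank |d_i| (ties get averaged ranks).
ranks: |3|->4.5, |8|->11.5, |7|->9.5, |4|->6.5, |4|->6.5, |6|->8, |3|->4.5, |1|->1.5, |2|->3, |7|->9.5, |8|->11.5, |1|->1.5
Step 3: Attach original signs; sum ranks with positive sign and with negative sign.
W+ = 4.5 + 6.5 + 6.5 + 11.5 = 29
W- = 11.5 + 9.5 + 8 + 4.5 + 1.5 + 3 + 9.5 + 1.5 = 49
(Check: W+ + W- = 78 should equal n(n+1)/2 = 78.)
Step 4: Test statistic W = min(W+, W-) = 29.
Step 5: Ties in |d|, so use the tie-corrected normal approximation.
        E[W] = n(n+1)/4 = 12*13/4 = 39.
        Tie groups: |d|=1 (t=2), |d|=3 (t=2), |d|=4 (t=2), |d|=7 (t=2), |d|=8 (t=2); sum(t^3 - t) = 30.
        Var[W] = n(n+1)(2n+1)/24 - sum(t^3-t)/48 = 3900/24 - 30/48 = 161.875.
        z = (W - E[W]) / sqrt(Var[W]) = (29 - 39) / 12.7230 = -0.7860.
        Two-sided p = 2*Phi(z) = 0.431881.
Step 6: alpha = 0.05. fail to reject H0.

W+ = 29, W- = 49, W = min = 29, p = 0.431881, fail to reject H0.


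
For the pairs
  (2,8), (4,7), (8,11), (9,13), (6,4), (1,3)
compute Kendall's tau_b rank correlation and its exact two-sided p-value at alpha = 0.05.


Step 1: Enumerate the 15 unordered pairs (i,j) with i<j and classify each by sign(x_j-x_i) * sign(y_j-y_i).
  (1,2):dx=+2,dy=-1->D; (1,3):dx=+6,dy=+3->C; (1,4):dx=+7,dy=+5->C; (1,5):dx=+4,dy=-4->D
  (1,6):dx=-1,dy=-5->C; (2,3):dx=+4,dy=+4->C; (2,4):dx=+5,dy=+6->C; (2,5):dx=+2,dy=-3->D
  (2,6):dx=-3,dy=-4->C; (3,4):dx=+1,dy=+2->C; (3,5):dx=-2,dy=-7->C; (3,6):dx=-7,dy=-8->C
  (4,5):dx=-3,dy=-9->C; (4,6):dx=-8,dy=-10->C; (5,6):dx=-5,dy=-1->C
Step 2: C = 12, D = 3, total pairs = 15.
Step 3: tau = (C - D)/(n(n-1)/2) = (12 - 3)/15 = 0.600000.
Step 4: Exact two-sided p-value (enumerate n! = 720 permutations of y under H0): p = 0.136111.
Step 5: alpha = 0.05. fail to reject H0.

tau_b = 0.6000 (C=12, D=3), p = 0.136111, fail to reject H0.


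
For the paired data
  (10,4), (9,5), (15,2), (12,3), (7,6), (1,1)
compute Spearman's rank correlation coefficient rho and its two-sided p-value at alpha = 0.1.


Step 1: Rank x and y separately (midranks; no ties here).
rank(x): 10->4, 9->3, 15->6, 12->5, 7->2, 1->1
rank(y): 4->4, 5->5, 2->2, 3->3, 6->6, 1->1
Step 2: d_i = R_x(i) - R_y(i); compute d_i^2.
  (4-4)^2=0, (3-5)^2=4, (6-2)^2=16, (5-3)^2=4, (2-6)^2=16, (1-1)^2=0
sum(d^2) = 40.
Step 3: rho = 1 - 6*40 / (6*(6^2 - 1)) = 1 - 240/210 = -0.142857.
Step 4: Under H0, t = rho * sqrt((n-2)/(1-rho^2)) = -0.2887 ~ t(4).
Step 5: Two-sided p-value from the t-distribution with 4 df = 0.787172.
Step 6: alpha = 0.1. fail to reject H0.

rho = -0.1429, p = 0.787172, fail to reject H0 at alpha = 0.1.


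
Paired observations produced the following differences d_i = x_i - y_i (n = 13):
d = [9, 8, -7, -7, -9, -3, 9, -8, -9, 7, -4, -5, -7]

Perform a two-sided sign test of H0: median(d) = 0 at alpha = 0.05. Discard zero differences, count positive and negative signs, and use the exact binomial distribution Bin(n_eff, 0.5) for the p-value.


Step 1: Discard zero differences. Original n = 13; n_eff = number of nonzero differences = 13.
Nonzero differences (with sign): +9, +8, -7, -7, -9, -3, +9, -8, -9, +7, -4, -5, -7
Step 2: Count signs: positive = 4, negative = 9.
Step 3: Under H0: P(positive) = 0.5, so the number of positives S ~ Bin(13, 0.5).
Step 4: Two-sided exact p-value = sum of Bin(13,0.5) probabilities at or below the observed probability = 0.266846.
Step 5: alpha = 0.05. fail to reject H0.

n_eff = 13, pos = 4, neg = 9, p = 0.266846, fail to reject H0.


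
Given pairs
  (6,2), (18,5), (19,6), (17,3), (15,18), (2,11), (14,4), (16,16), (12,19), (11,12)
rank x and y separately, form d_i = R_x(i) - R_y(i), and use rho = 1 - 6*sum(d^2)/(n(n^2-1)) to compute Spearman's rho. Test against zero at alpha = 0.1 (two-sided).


Step 1: Rank x and y separately (midranks; no ties here).
rank(x): 6->2, 18->9, 19->10, 17->8, 15->6, 2->1, 14->5, 16->7, 12->4, 11->3
rank(y): 2->1, 5->4, 6->5, 3->2, 18->9, 11->6, 4->3, 16->8, 19->10, 12->7
Step 2: d_i = R_x(i) - R_y(i); compute d_i^2.
  (2-1)^2=1, (9-4)^2=25, (10-5)^2=25, (8-2)^2=36, (6-9)^2=9, (1-6)^2=25, (5-3)^2=4, (7-8)^2=1, (4-10)^2=36, (3-7)^2=16
sum(d^2) = 178.
Step 3: rho = 1 - 6*178 / (10*(10^2 - 1)) = 1 - 1068/990 = -0.078788.
Step 4: Under H0, t = rho * sqrt((n-2)/(1-rho^2)) = -0.2235 ~ t(8).
Step 5: Two-sided p-value from the t-distribution with 8 df = 0.828717.
Step 6: alpha = 0.1. fail to reject H0.

rho = -0.0788, p = 0.828717, fail to reject H0 at alpha = 0.1.


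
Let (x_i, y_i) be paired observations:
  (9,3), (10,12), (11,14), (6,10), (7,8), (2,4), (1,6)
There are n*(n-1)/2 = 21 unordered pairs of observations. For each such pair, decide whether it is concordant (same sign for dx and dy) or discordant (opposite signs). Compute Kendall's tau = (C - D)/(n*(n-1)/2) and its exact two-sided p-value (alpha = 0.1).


Step 1: Enumerate the 21 unordered pairs (i,j) with i<j and classify each by sign(x_j-x_i) * sign(y_j-y_i).
  (1,2):dx=+1,dy=+9->C; (1,3):dx=+2,dy=+11->C; (1,4):dx=-3,dy=+7->D; (1,5):dx=-2,dy=+5->D
  (1,6):dx=-7,dy=+1->D; (1,7):dx=-8,dy=+3->D; (2,3):dx=+1,dy=+2->C; (2,4):dx=-4,dy=-2->C
  (2,5):dx=-3,dy=-4->C; (2,6):dx=-8,dy=-8->C; (2,7):dx=-9,dy=-6->C; (3,4):dx=-5,dy=-4->C
  (3,5):dx=-4,dy=-6->C; (3,6):dx=-9,dy=-10->C; (3,7):dx=-10,dy=-8->C; (4,5):dx=+1,dy=-2->D
  (4,6):dx=-4,dy=-6->C; (4,7):dx=-5,dy=-4->C; (5,6):dx=-5,dy=-4->C; (5,7):dx=-6,dy=-2->C
  (6,7):dx=-1,dy=+2->D
Step 2: C = 15, D = 6, total pairs = 21.
Step 3: tau = (C - D)/(n(n-1)/2) = (15 - 6)/21 = 0.428571.
Step 4: Exact two-sided p-value (enumerate n! = 5040 permutations of y under H0): p = 0.238889.
Step 5: alpha = 0.1. fail to reject H0.

tau_b = 0.4286 (C=15, D=6), p = 0.238889, fail to reject H0.


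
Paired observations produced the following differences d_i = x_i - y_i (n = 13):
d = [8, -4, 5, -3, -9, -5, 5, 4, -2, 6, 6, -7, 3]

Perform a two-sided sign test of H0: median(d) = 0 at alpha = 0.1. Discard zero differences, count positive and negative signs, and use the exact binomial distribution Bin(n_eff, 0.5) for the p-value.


Step 1: Discard zero differences. Original n = 13; n_eff = number of nonzero differences = 13.
Nonzero differences (with sign): +8, -4, +5, -3, -9, -5, +5, +4, -2, +6, +6, -7, +3
Step 2: Count signs: positive = 7, negative = 6.
Step 3: Under H0: P(positive) = 0.5, so the number of positives S ~ Bin(13, 0.5).
Step 4: Two-sided exact p-value = sum of Bin(13,0.5) probabilities at or below the observed probability = 1.000000.
Step 5: alpha = 0.1. fail to reject H0.

n_eff = 13, pos = 7, neg = 6, p = 1.000000, fail to reject H0.
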